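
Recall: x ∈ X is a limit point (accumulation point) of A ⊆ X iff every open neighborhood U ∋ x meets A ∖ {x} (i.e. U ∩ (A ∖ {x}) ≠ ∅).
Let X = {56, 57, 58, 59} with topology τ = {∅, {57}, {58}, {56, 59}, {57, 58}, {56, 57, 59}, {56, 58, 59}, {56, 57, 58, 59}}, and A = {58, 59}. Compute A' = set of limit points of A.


A' = {56}

For each x ∈ X, list the open sets U ∈ τ with x ∈ U, then check whether U ∩ (A ∖ {x}) ≠ ∅ for every such U.
  x = 56: opens ∋ x are {56, 59}, {56, 57, 59}, {56, 58, 59}, {56, 57, 58, 59}; each meets A ∖ {56}, so x IS a limit point.
  x = 57: open {57} ∋ x has {57} ∩ (A ∖ {57}) = ∅, so x is NOT a limit point.
  x = 58: open {58} ∋ x has {58} ∩ (A ∖ {58}) = ∅, so x is NOT a limit point.
  x = 59: open {56, 59} ∋ x has {56, 59} ∩ (A ∖ {59}) = ∅, so x is NOT a limit point.
Collecting: A' = {56}.


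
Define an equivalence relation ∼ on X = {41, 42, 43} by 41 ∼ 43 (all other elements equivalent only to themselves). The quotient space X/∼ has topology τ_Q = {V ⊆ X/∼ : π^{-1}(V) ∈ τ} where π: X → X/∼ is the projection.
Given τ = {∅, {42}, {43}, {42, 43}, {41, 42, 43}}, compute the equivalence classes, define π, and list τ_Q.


X/∼ = {[41=43], [42]}; |τ_Q| = 3.

Equivalence classes: [41=43], [42].
Quotient map π: X → X/∼ sends 41 ↦ [41=43], 42 ↦ [42], 43 ↦ [41=43].
For each subset V ⊆ X/∼, compute π^{-1}(V) ⊆ X and check whether π^{-1}(V) ∈ τ. V is open in τ_Q iff π^{-1}(V) ∈ τ.
  V = {}: π^{-1}(V) = ∅ ∈ τ ✓.
  V = {[41=43]}: π^{-1}(V) = {41, 43} ∉ τ ✗.
  V = {[42]}: π^{-1}(V) = {42} ∈ τ ✓.
  V = {[41=43], [42]}: π^{-1}(V) = {41, 42, 43} ∈ τ ✓.
Open sets in the quotient: τ_Q = {{}, {[42]}, {[41=43], [42]}} (3 elements).


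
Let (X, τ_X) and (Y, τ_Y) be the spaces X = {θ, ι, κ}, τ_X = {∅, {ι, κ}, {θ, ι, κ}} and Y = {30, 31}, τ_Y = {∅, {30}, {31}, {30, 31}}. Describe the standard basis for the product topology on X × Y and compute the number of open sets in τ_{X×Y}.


Basis B = {∅ × ∅, {ι, κ} × {30}, {ι, κ} × {31}, {θ, ι, κ} × {30}, {θ, ι, κ} × {31}, {ι, κ} × {30, 31}, {θ, ι, κ} × {30, 31}}; |τ_{X×Y}| = 9.

Enumerate products U × V with U ∈ τ_X, V ∈ τ_Y (deduplicated):
  ∅ × ∅ = {} (∅)
  {ι, κ} × {30} = {(ι,30), (κ,30)}
  {ι, κ} × {31} = {(ι,31), (κ,31)}
  {θ, ι, κ} × {30} = {(θ,30), (ι,30), (κ,30)}
  {θ, ι, κ} × {31} = {(θ,31), (ι,31), (κ,31)}
  {ι, κ} × {30, 31} = {(ι,30), (ι,31), (κ,30), (κ,31)}
  {θ, ι, κ} × {30, 31} = {(θ,30), (θ,31), (ι,30), (ι,31), (κ,30), (κ,31)}
These 7 distinct sets form the basis B.
Close under arbitrary unions to get τ_{X×Y}; counting gives |τ_{X×Y}| = 9.


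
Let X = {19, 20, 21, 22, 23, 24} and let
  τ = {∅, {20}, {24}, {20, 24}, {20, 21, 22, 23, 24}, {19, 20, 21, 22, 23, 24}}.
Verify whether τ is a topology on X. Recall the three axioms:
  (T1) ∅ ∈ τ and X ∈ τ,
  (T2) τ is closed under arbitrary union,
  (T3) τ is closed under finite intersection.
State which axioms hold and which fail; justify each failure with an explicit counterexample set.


τ IS a topology on X.

Axiom (T1): ∅ ∈ τ? Yes; X ∈ τ? Yes.
Axiom (T2/T3): check pairwise unions and intersections of members of τ.
All pairwise intersections and unions checked — each lies in τ. Therefore τ satisfies (T1), (T2), (T3): it IS a topology on X.


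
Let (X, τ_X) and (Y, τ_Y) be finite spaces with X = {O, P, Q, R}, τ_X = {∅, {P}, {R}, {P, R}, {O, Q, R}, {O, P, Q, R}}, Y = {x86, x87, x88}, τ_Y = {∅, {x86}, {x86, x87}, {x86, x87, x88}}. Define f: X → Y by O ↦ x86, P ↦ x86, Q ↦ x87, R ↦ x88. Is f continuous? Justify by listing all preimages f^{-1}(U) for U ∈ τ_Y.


f is NOT continuous.

Compute f^{-1}(U) for each U ∈ τ_Y:
  U = ∅: f^{-1}(U) = ∅ ∈ τ_X ✓.
  U = {x86}: f^{-1}(U) = {O, P} ∉ τ_X ✗.
  U = {x86, x87}: f^{-1}(U) = {O, P, Q} ∉ τ_X ✗.
  U = {x86, x87, x88}: f^{-1}(U) = {O, P, Q, R} ∈ τ_X ✓.
Found U = {x86} with f^{-1}(U) = {O, P} not in τ_X. Therefore f is NOT continuous.


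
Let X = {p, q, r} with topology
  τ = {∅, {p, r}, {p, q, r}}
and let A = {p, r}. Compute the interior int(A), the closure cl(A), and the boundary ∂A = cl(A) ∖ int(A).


int(A) = {p, r}, cl(A) = {p, q, r}, ∂A = {q}.

Closed sets in (X, τ) are complements of opens:
  closed(X, τ) = {∅, {q}, {p, q, r}}.
int(A) = ⋃ {U ∈ τ : U ⊆ A}. Opens contained in A: ∅, {p, r}.
Taking the union of these: int(A) = {p, r}.
cl(A) = ⋂ {C closed : A ⊆ C}. Closed sets containing A: {p, q, r}.
Intersecting these: cl(A) = {p, q, r}.
∂A = cl(A) ∖ int(A) = {p, q, r} ∖ {p, r} = {q}.


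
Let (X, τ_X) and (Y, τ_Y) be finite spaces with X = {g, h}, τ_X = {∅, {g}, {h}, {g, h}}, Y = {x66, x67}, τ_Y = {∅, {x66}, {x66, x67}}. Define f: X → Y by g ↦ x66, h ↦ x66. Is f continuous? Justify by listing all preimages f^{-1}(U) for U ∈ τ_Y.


f IS continuous.

Compute f^{-1}(U) for each U ∈ τ_Y:
  U = ∅: f^{-1}(U) = ∅ ∈ τ_X ✓.
  U = {x66}: f^{-1}(U) = {g, h} ∈ τ_X ✓.
  U = {x66, x67}: f^{-1}(U) = {g, h} ∈ τ_X ✓.
Every preimage lies in τ_X, so f IS continuous.


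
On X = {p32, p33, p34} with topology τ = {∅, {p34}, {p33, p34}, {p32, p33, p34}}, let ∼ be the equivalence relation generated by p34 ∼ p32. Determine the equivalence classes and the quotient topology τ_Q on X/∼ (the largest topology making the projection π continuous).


X/∼ = {[p32=p34], [p33]}; |τ_Q| = 2.

Equivalence classes: [p32=p34], [p33].
Quotient map π: X → X/∼ sends p32 ↦ [p32=p34], p33 ↦ [p33], p34 ↦ [p32=p34].
For each subset V ⊆ X/∼, compute π^{-1}(V) ⊆ X and check whether π^{-1}(V) ∈ τ. V is open in τ_Q iff π^{-1}(V) ∈ τ.
  V = {}: π^{-1}(V) = ∅ ∈ τ ✓.
  V = {[p32=p34]}: π^{-1}(V) = {p32, p34} ∉ τ ✗.
  V = {[p33]}: π^{-1}(V) = {p33} ∉ τ ✗.
  V = {[p32=p34], [p33]}: π^{-1}(V) = {p32, p33, p34} ∈ τ ✓.
Open sets in the quotient: τ_Q = {{}, {[p32=p34], [p33]}} (2 elements).


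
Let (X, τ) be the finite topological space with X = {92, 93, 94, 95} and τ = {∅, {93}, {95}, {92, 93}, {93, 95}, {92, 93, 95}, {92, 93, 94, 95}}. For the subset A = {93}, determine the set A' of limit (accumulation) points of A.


A' = {92, 94}

For each x ∈ X, list the open sets U ∈ τ with x ∈ U, then check whether U ∩ (A ∖ {x}) ≠ ∅ for every such U.
  x = 92: opens ∋ x are {92, 93}, {92, 93, 95}, {92, 93, 94, 95}; each meets A ∖ {92}, so x IS a limit point.
  x = 93: open {93} ∋ x has {93} ∩ (A ∖ {93}) = ∅, so x is NOT a limit point.
  x = 94: opens ∋ x are {92, 93, 94, 95}; each meets A ∖ {94}, so x IS a limit point.
  x = 95: open {95} ∋ x has {95} ∩ (A ∖ {95}) = ∅, so x is NOT a limit point.
Collecting: A' = {92, 94}.


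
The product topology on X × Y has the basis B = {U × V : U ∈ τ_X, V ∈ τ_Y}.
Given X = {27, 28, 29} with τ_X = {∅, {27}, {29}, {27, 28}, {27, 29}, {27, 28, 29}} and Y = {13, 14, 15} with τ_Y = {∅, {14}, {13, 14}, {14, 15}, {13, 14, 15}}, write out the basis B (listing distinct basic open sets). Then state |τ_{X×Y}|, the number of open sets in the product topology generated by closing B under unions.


Basis B = {∅ × ∅, {27} × {14}, {29} × {14}, {27} × {13, 14}, {27} × {14, 15}, {27, 28} × {14}, {27, 29} × {14}, {29} × {13, 14}, {29} × {14, 15}, {27} × {13, 14, 15}, {27, 28, 29} × {14}, {29} × {13, 14, 15}, {27, 28} × {13, 14}, {27, 29} × {13, 14}, {27, 28} × {14, 15}, {27, 29} × {14, 15}, {27, 28} × {13, 14, 15}, {27, 29} × {13, 14, 15}, {27, 28, 29} × {13, 14}, {27, 28, 29} × {14, 15}, {27, 28, 29} × {13, 14, 15}}; |τ_{X×Y}| = 70.

Enumerate products U × V with U ∈ τ_X, V ∈ τ_Y (deduplicated):
  ∅ × ∅ = {} (∅)
  {27} × {14} = {(27,14)}
  {29} × {14} = {(29,14)}
  {27} × {13, 14} = {(27,13), (27,14)}
  {27} × {14, 15} = {(27,14), (27,15)}
  {27, 28} × {14} = {(27,14), (28,14)}
  {27, 29} × {14} = {(27,14), (29,14)}
  {29} × {13, 14} = {(29,13), (29,14)}
  {29} × {14, 15} = {(29,14), (29,15)}
  {27} × {13, 14, 15} = {(27,13), (27,14), (27,15)}
  {27, 28, 29} × {14} = {(27,14), (28,14), (29,14)}
  {29} × {13, 14, 15} = {(29,13), (29,14), (29,15)}
  {27, 28} × {13, 14} = {(27,13), (27,14), (28,13), (28,14)}
  {27, 29} × {13, 14} = {(27,13), (27,14), (29,13), (29,14)}
  {27, 28} × {14, 15} = {(27,14), (27,15), (28,14), (28,15)}
  {27, 29} × {14, 15} = {(27,14), (27,15), (29,14), (29,15)}
  {27, 28} × {13, 14, 15} = {(27,13), (27,14), (27,15), (28,13), (28,14), (28,15)}
  {27, 29} × {13, 14, 15} = {(27,13), (27,14), (27,15), (29,13), (29,14), (29,15)}
  {27, 28, 29} × {13, 14} = {(27,13), (27,14), (28,13), (28,14), (29,13), (29,14)}
  {27, 28, 29} × {14, 15} = {(27,14), (27,15), (28,14), (28,15), (29,14), (29,15)}
  {27, 28, 29} × {13, 14, 15} = {(27,13), (27,14), (27,15), (28,13), (28,14), (28,15), (29,13), (29,14), (29,15)}
These 21 distinct sets form the basis B.
Close under arbitrary unions to get τ_{X×Y}; counting gives |τ_{X×Y}| = 70.


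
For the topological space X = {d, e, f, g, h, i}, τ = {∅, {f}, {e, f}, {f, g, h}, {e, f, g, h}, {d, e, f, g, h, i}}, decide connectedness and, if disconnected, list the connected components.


(X, τ) is connected.

Find clopen sets (U ∈ τ with X ∖ U ∈ τ):
  U = ∅, X ∖ U = {d, e, f, g, h, i} — both open, so U is clopen.
  U = {d, e, f, g, h, i}, X ∖ U = ∅ — both open, so U is clopen.
Only trivial clopens (∅ and X) exist, so (X, τ) is connected.
Compute connected components by grouping points that agree on all clopens:
  component: {d, e, f, g, h, i}


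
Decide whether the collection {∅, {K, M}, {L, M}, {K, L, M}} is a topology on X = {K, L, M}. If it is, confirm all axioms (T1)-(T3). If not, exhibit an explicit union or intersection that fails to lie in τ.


τ is NOT a topology on X.

Axiom (T1): ∅ ∈ τ? Yes; X ∈ τ? Yes.
Axiom (T2/T3): check pairwise unions and intersections of members of τ.
Counterexample for (T3): {K, M} ∩ {L, M} = {M} ∉ τ. Therefore τ is NOT a topology.


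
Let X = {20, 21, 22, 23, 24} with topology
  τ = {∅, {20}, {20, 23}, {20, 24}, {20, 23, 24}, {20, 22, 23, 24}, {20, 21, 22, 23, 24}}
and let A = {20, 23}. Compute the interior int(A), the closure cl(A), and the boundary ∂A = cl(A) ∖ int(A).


int(A) = {20, 23}, cl(A) = {20, 21, 22, 23, 24}, ∂A = {21, 22, 24}.

Closed sets in (X, τ) are complements of opens:
  closed(X, τ) = {∅, {21}, {21, 22}, {21, 22, 23}, {21, 22, 24}, {21, 22, 23, 24}, {20, 21, 22, 23, 24}}.
int(A) = ⋃ {U ∈ τ : U ⊆ A}. Opens contained in A: ∅, {20}, {20, 23}.
Taking the union of these: int(A) = {20, 23}.
cl(A) = ⋂ {C closed : A ⊆ C}. Closed sets containing A: {20, 21, 22, 23, 24}.
Intersecting these: cl(A) = {20, 21, 22, 23, 24}.
∂A = cl(A) ∖ int(A) = {20, 21, 22, 23, 24} ∖ {20, 23} = {21, 22, 24}.


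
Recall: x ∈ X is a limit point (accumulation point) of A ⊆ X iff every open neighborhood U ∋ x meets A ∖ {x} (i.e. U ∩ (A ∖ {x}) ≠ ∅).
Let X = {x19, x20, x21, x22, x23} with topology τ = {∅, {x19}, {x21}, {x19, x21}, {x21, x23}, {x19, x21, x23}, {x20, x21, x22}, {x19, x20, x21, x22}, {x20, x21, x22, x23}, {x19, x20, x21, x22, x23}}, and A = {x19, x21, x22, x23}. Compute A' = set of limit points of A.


A' = {x20, x22, x23}

For each x ∈ X, list the open sets U ∈ τ with x ∈ U, then check whether U ∩ (A ∖ {x}) ≠ ∅ for every such U.
  x = x19: open {x19} ∋ x has {x19} ∩ (A ∖ {x19}) = ∅, so x is NOT a limit point.
  x = x20: opens ∋ x are {x20, x21, x22}, {x19, x20, x21, x22}, {x20, x21, x22, x23}, {x19, x20, x21, x22, x23}; each meets A ∖ {x20}, so x IS a limit point.
  x = x21: open {x21} ∋ x has {x21} ∩ (A ∖ {x21}) = ∅, so x is NOT a limit point.
  x = x22: opens ∋ x are {x20, x21, x22}, {x19, x20, x21, x22}, {x20, x21, x22, x23}, {x19, x20, x21, x22, x23}; each meets A ∖ {x22}, so x IS a limit point.
  x = x23: opens ∋ x are {x21, x23}, {x19, x21, x23}, {x20, x21, x22, x23}, {x19, x20, x21, x22, x23}; each meets A ∖ {x23}, so x IS a limit point.
Collecting: A' = {x20, x22, x23}.


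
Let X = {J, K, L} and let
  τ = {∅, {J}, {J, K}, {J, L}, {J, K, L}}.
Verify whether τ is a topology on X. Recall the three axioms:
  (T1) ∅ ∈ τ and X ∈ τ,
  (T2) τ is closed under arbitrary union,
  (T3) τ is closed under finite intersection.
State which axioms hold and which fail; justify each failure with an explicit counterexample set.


τ IS a topology on X.

Axiom (T1): ∅ ∈ τ? Yes; X ∈ τ? Yes.
Axiom (T2/T3): check pairwise unions and intersections of members of τ.
All pairwise intersections and unions checked — each lies in τ. Therefore τ satisfies (T1), (T2), (T3): it IS a topology on X.


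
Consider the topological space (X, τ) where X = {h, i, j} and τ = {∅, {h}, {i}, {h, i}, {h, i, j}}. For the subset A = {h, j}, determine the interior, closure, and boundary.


int(A) = {h}, cl(A) = {h, j}, ∂A = {j}.

Closed sets in (X, τ) are complements of opens:
  closed(X, τ) = {∅, {j}, {h, j}, {i, j}, {h, i, j}}.
int(A) = ⋃ {U ∈ τ : U ⊆ A}. Opens contained in A: ∅, {h}.
Taking the union of these: int(A) = {h}.
cl(A) = ⋂ {C closed : A ⊆ C}. Closed sets containing A: {h, j}, {h, i, j}.
Intersecting these: cl(A) = {h, j}.
∂A = cl(A) ∖ int(A) = {h, j} ∖ {h} = {j}.


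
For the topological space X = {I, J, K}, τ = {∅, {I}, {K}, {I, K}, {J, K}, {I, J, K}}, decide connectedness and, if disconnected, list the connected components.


(X, τ) is disconnected; components = [{I}, {J, K}].

Find clopen sets (U ∈ τ with X ∖ U ∈ τ):
  U = ∅, X ∖ U = {I, J, K} — both open, so U is clopen.
  U = {I}, X ∖ U = {J, K} — both open, so U is clopen.
  U = {J, K}, X ∖ U = {I} — both open, so U is clopen.
  U = {I, J, K}, X ∖ U = ∅ — both open, so U is clopen.
Nontrivial clopen(s) exist: e.g. {J, K}. So (X, τ) is disconnected.
Compute connected components by grouping points that agree on all clopens:
  component: {I}
  component: {J, K}


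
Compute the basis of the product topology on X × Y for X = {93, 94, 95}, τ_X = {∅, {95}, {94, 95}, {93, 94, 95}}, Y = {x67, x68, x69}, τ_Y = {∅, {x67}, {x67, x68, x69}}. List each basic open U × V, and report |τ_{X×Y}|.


Basis B = {∅ × ∅, {95} × {x67}, {94, 95} × {x67}, {93, 94, 95} × {x67}, {95} × {x67, x68, x69}, {94, 95} × {x67, x68, x69}, {93, 94, 95} × {x67, x68, x69}}; |τ_{X×Y}| = 10.

Enumerate products U × V with U ∈ τ_X, V ∈ τ_Y (deduplicated):
  ∅ × ∅ = {} (∅)
  {95} × {x67} = {(95,x67)}
  {94, 95} × {x67} = {(94,x67), (95,x67)}
  {93, 94, 95} × {x67} = {(93,x67), (94,x67), (95,x67)}
  {95} × {x67, x68, x69} = {(95,x67), (95,x68), (95,x69)}
  {94, 95} × {x67, x68, x69} = {(94,x67), (94,x68), (94,x69), (95,x67), (95,x68), (95,x69)}
  {93, 94, 95} × {x67, x68, x69} = {(93,x67), (93,x68), (93,x69), (94,x67), (94,x68), (94,x69), (95,x67), (95,x68), (95,x69)}
These 7 distinct sets form the basis B.
Close under arbitrary unions to get τ_{X×Y}; counting gives |τ_{X×Y}| = 10.


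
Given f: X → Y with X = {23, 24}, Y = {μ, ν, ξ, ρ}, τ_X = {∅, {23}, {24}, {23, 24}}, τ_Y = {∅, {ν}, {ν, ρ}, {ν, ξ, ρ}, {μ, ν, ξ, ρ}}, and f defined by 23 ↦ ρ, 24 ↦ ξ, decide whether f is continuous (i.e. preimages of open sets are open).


f IS continuous.

Compute f^{-1}(U) for each U ∈ τ_Y:
  U = ∅: f^{-1}(U) = ∅ ∈ τ_X ✓.
  U = {ν}: f^{-1}(U) = ∅ ∈ τ_X ✓.
  U = {ν, ρ}: f^{-1}(U) = {23} ∈ τ_X ✓.
  U = {ν, ξ, ρ}: f^{-1}(U) = {23, 24} ∈ τ_X ✓.
  U = {μ, ν, ξ, ρ}: f^{-1}(U) = {23, 24} ∈ τ_X ✓.
Every preimage lies in τ_X, so f IS continuous.


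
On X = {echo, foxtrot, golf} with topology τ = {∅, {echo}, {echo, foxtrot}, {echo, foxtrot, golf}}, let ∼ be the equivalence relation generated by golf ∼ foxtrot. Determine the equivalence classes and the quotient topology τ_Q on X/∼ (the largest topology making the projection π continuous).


X/∼ = {[echo], [foxtrot=golf]}; |τ_Q| = 3.

Equivalence classes: [echo], [foxtrot=golf].
Quotient map π: X → X/∼ sends echo ↦ [echo], foxtrot ↦ [foxtrot=golf], golf ↦ [foxtrot=golf].
For each subset V ⊆ X/∼, compute π^{-1}(V) ⊆ X and check whether π^{-1}(V) ∈ τ. V is open in τ_Q iff π^{-1}(V) ∈ τ.
  V = {}: π^{-1}(V) = ∅ ∈ τ ✓.
  V = {[echo]}: π^{-1}(V) = {echo} ∈ τ ✓.
  V = {[foxtrot=golf]}: π^{-1}(V) = {foxtrot, golf} ∉ τ ✗.
  V = {[echo], [foxtrot=golf]}: π^{-1}(V) = {echo, foxtrot, golf} ∈ τ ✓.
Open sets in the quotient: τ_Q = {{}, {[echo]}, {[echo], [foxtrot=golf]}} (3 elements).


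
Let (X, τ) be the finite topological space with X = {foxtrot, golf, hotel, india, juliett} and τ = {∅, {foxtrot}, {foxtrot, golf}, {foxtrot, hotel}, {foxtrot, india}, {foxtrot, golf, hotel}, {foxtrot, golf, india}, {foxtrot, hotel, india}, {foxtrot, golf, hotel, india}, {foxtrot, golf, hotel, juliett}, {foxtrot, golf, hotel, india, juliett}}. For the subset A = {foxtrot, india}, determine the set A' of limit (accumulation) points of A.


A' = {golf, hotel, india, juliett}

For each x ∈ X, list the open sets U ∈ τ with x ∈ U, then check whether U ∩ (A ∖ {x}) ≠ ∅ for every such U.
  x = foxtrot: open {foxtrot} ∋ x has {foxtrot} ∩ (A ∖ {foxtrot}) = ∅, so x is NOT a limit point.
  x = golf: opens ∋ x are {foxtrot, golf}, {foxtrot, golf, hotel}, {foxtrot, golf, india}, {foxtrot, golf, hotel, india}, {foxtrot, golf, hotel, juliett}, {foxtrot, golf, hotel, india, juliett}; each meets A ∖ {golf}, so x IS a limit point.
  x = hotel: opens ∋ x are {foxtrot, hotel}, {foxtrot, golf, hotel}, {foxtrot, hotel, india}, {foxtrot, golf, hotel, india}, {foxtrot, golf, hotel, juliett}, {foxtrot, golf, hotel, india, juliett}; each meets A ∖ {hotel}, so x IS a limit point.
  x = india: opens ∋ x are {foxtrot, india}, {foxtrot, golf, india}, {foxtrot, hotel, india}, {foxtrot, golf, hotel, india}, {foxtrot, golf, hotel, india, juliett}; each meets A ∖ {india}, so x IS a limit point.
  x = juliett: opens ∋ x are {foxtrot, golf, hotel, juliett}, {foxtrot, golf, hotel, india, juliett}; each meets A ∖ {juliett}, so x IS a limit point.
Collecting: A' = {golf, hotel, india, juliett}.


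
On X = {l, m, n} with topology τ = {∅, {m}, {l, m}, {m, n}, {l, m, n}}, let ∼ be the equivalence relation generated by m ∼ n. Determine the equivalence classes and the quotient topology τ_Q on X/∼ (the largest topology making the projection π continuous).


X/∼ = {[l], [m=n]}; |τ_Q| = 3.

Equivalence classes: [l], [m=n].
Quotient map π: X → X/∼ sends l ↦ [l], m ↦ [m=n], n ↦ [m=n].
For each subset V ⊆ X/∼, compute π^{-1}(V) ⊆ X and check whether π^{-1}(V) ∈ τ. V is open in τ_Q iff π^{-1}(V) ∈ τ.
  V = {}: π^{-1}(V) = ∅ ∈ τ ✓.
  V = {[l]}: π^{-1}(V) = {l} ∉ τ ✗.
  V = {[m=n]}: π^{-1}(V) = {m, n} ∈ τ ✓.
  V = {[l], [m=n]}: π^{-1}(V) = {l, m, n} ∈ τ ✓.
Open sets in the quotient: τ_Q = {{}, {[m=n]}, {[l], [m=n]}} (3 elements).


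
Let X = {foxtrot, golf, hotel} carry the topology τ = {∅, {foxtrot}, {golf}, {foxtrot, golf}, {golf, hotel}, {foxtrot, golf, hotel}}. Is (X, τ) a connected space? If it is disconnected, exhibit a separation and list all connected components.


(X, τ) is disconnected; components = [{foxtrot}, {golf, hotel}].

Find clopen sets (U ∈ τ with X ∖ U ∈ τ):
  U = ∅, X ∖ U = {foxtrot, golf, hotel} — both open, so U is clopen.
  U = {foxtrot}, X ∖ U = {golf, hotel} — both open, so U is clopen.
  U = {golf, hotel}, X ∖ U = {foxtrot} — both open, so U is clopen.
  U = {foxtrot, golf, hotel}, X ∖ U = ∅ — both open, so U is clopen.
Nontrivial clopen(s) exist: e.g. {foxtrot}. So (X, τ) is disconnected.
Compute connected components by grouping points that agree on all clopens:
  component: {foxtrot}
  component: {golf, hotel}


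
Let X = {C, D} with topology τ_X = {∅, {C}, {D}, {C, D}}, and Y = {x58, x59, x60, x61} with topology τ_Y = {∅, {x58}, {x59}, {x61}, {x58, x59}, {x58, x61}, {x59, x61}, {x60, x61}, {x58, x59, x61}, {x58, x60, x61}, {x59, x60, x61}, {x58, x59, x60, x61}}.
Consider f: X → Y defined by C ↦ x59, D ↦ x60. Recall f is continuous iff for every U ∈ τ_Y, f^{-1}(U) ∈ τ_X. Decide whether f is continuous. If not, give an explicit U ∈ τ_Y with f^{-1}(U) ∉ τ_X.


f IS continuous.

Compute f^{-1}(U) for each U ∈ τ_Y:
  U = ∅: f^{-1}(U) = ∅ ∈ τ_X ✓.
  U = {x58}: f^{-1}(U) = ∅ ∈ τ_X ✓.
  U = {x59}: f^{-1}(U) = {C} ∈ τ_X ✓.
  U = {x61}: f^{-1}(U) = ∅ ∈ τ_X ✓.
  U = {x58, x59}: f^{-1}(U) = {C} ∈ τ_X ✓.
  U = {x58, x61}: f^{-1}(U) = ∅ ∈ τ_X ✓.
  U = {x59, x61}: f^{-1}(U) = {C} ∈ τ_X ✓.
  U = {x60, x61}: f^{-1}(U) = {D} ∈ τ_X ✓.
  U = {x58, x59, x61}: f^{-1}(U) = {C} ∈ τ_X ✓.
  U = {x58, x60, x61}: f^{-1}(U) = {D} ∈ τ_X ✓.
  U = {x59, x60, x61}: f^{-1}(U) = {C, D} ∈ τ_X ✓.
  U = {x58, x59, x60, x61}: f^{-1}(U) = {C, D} ∈ τ_X ✓.
Every preimage lies in τ_X, so f IS continuous.


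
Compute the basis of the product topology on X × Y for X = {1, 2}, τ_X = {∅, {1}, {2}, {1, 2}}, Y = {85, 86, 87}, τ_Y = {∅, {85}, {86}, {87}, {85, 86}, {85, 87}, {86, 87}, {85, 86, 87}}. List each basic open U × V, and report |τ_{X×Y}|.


Basis B = {∅ × ∅, {1} × {85}, {1} × {86}, {1} × {87}, {2} × {85}, {2} × {86}, {2} × {87}, {1} × {85, 86}, {1} × {85, 87}, {1, 2} × {85}, {1} × {86, 87}, {1, 2} × {86}, {1, 2} × {87}, {2} × {85, 86}, {2} × {85, 87}, {2} × {86, 87}, {1} × {85, 86, 87}, {2} × {85, 86, 87}, {1, 2} × {85, 86}, {1, 2} × {85, 87}, {1, 2} × {86, 87}, {1, 2} × {85, 86, 87}}; |τ_{X×Y}| = 64.

Enumerate products U × V with U ∈ τ_X, V ∈ τ_Y (deduplicated):
  ∅ × ∅ = {} (∅)
  {1} × {85} = {(1,85)}
  {1} × {86} = {(1,86)}
  {1} × {87} = {(1,87)}
  {2} × {85} = {(2,85)}
  {2} × {86} = {(2,86)}
  {2} × {87} = {(2,87)}
  {1} × {85, 86} = {(1,85), (1,86)}
  {1} × {85, 87} = {(1,85), (1,87)}
  {1, 2} × {85} = {(1,85), (2,85)}
  {1} × {86, 87} = {(1,86), (1,87)}
  {1, 2} × {86} = {(1,86), (2,86)}
  {1, 2} × {87} = {(1,87), (2,87)}
  {2} × {85, 86} = {(2,85), (2,86)}
  {2} × {85, 87} = {(2,85), (2,87)}
  {2} × {86, 87} = {(2,86), (2,87)}
  {1} × {85, 86, 87} = {(1,85), (1,86), (1,87)}
  {2} × {85, 86, 87} = {(2,85), (2,86), (2,87)}
  {1, 2} × {85, 86} = {(1,85), (1,86), (2,85), (2,86)}
  {1, 2} × {85, 87} = {(1,85), (1,87), (2,85), (2,87)}
  {1, 2} × {86, 87} = {(1,86), (1,87), (2,86), (2,87)}
  {1, 2} × {85, 86, 87} = {(1,85), (1,86), (1,87), (2,85), (2,86), (2,87)}
These 22 distinct sets form the basis B.
Close under arbitrary unions to get τ_{X×Y}; counting gives |τ_{X×Y}| = 64.


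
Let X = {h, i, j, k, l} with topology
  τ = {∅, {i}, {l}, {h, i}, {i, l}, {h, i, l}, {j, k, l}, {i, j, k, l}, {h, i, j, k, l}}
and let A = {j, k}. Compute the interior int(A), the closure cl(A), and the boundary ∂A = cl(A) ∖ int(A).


int(A) = ∅, cl(A) = {j, k}, ∂A = {j, k}.

Closed sets in (X, τ) are complements of opens:
  closed(X, τ) = {∅, {h}, {h, i}, {j, k}, {h, j, k}, {j, k, l}, {h, i, j, k}, {h, j, k, l}, {h, i, j, k, l}}.
int(A) = ⋃ {U ∈ τ : U ⊆ A}. Opens contained in A: ∅.
Taking the union of these: int(A) = ∅.
cl(A) = ⋂ {C closed : A ⊆ C}. Closed sets containing A: {j, k}, {h, j, k}, {j, k, l}, {h, i, j, k}, {h, j, k, l}, {h, i, j, k, l}.
Intersecting these: cl(A) = {j, k}.
∂A = cl(A) ∖ int(A) = {j, k} ∖ ∅ = {j, k}.


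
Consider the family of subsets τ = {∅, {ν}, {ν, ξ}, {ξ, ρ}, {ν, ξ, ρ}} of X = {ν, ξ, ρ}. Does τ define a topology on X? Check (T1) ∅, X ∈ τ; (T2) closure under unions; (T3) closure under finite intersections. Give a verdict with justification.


τ is NOT a topology on X.

Axiom (T1): ∅ ∈ τ? Yes; X ∈ τ? Yes.
Axiom (T2/T3): check pairwise unions and intersections of members of τ.
Counterexample for (T3): {ν, ξ} ∩ {ξ, ρ} = {ξ} ∉ τ. Therefore τ is NOT a topology.


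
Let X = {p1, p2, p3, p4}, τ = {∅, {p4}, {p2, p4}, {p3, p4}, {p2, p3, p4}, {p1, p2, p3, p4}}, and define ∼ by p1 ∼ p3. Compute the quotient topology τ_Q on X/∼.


X/∼ = {[p1=p3], [p2], [p4]}; |τ_Q| = 4.

Equivalence classes: [p1=p3], [p2], [p4].
Quotient map π: X → X/∼ sends p1 ↦ [p1=p3], p2 ↦ [p2], p3 ↦ [p1=p3], p4 ↦ [p4].
For each subset V ⊆ X/∼, compute π^{-1}(V) ⊆ X and check whether π^{-1}(V) ∈ τ. V is open in τ_Q iff π^{-1}(V) ∈ τ.
  V = {}: π^{-1}(V) = ∅ ∈ τ ✓.
  V = {[p1=p3]}: π^{-1}(V) = {p1, p3} ∉ τ ✗.
  V = {[p2]}: π^{-1}(V) = {p2} ∉ τ ✗.
  V = {[p1=p3], [p2]}: π^{-1}(V) = {p1, p2, p3} ∉ τ ✗.
  V = {[p4]}: π^{-1}(V) = {p4} ∈ τ ✓.
  V = {[p1=p3], [p4]}: π^{-1}(V) = {p1, p3, p4} ∉ τ ✗.
  V = {[p2], [p4]}: π^{-1}(V) = {p2, p4} ∈ τ ✓.
  V = {[p1=p3], [p2], [p4]}: π^{-1}(V) = {p1, p2, p3, p4} ∈ τ ✓.
Open sets in the quotient: τ_Q = {{}, {[p4]}, {[p2], [p4]}, {[p1=p3], [p2], [p4]}} (4 elements).


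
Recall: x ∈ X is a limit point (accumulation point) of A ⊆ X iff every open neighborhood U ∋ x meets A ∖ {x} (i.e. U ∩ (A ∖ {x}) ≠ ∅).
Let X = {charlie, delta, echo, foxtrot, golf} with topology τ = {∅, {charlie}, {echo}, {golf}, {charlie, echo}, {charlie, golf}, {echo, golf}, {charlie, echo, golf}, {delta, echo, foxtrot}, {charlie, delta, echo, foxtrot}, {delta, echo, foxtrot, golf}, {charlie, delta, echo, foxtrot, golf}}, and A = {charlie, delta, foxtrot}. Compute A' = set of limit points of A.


A' = {delta, foxtrot}

For each x ∈ X, list the open sets U ∈ τ with x ∈ U, then check whether U ∩ (A ∖ {x}) ≠ ∅ for every such U.
  x = charlie: open {charlie} ∋ x has {charlie} ∩ (A ∖ {charlie}) = ∅, so x is NOT a limit point.
  x = delta: opens ∋ x are {delta, echo, foxtrot}, {charlie, delta, echo, foxtrot}, {delta, echo, foxtrot, golf}, {charlie, delta, echo, foxtrot, golf}; each meets A ∖ {delta}, so x IS a limit point.
  x = echo: open {echo} ∋ x has {echo} ∩ (A ∖ {echo}) = ∅, so x is NOT a limit point.
  x = foxtrot: opens ∋ x are {delta, echo, foxtrot}, {charlie, delta, echo, foxtrot}, {delta, echo, foxtrot, golf}, {charlie, delta, echo, foxtrot, golf}; each meets A ∖ {foxtrot}, so x IS a limit point.
  x = golf: open {golf} ∋ x has {golf} ∩ (A ∖ {golf}) = ∅, so x is NOT a limit point.
Collecting: A' = {delta, foxtrot}.


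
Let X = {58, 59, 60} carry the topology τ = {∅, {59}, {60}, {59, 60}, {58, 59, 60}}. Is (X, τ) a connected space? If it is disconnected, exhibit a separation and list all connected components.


(X, τ) is connected.

Find clopen sets (U ∈ τ with X ∖ U ∈ τ):
  U = ∅, X ∖ U = {58, 59, 60} — both open, so U is clopen.
  U = {58, 59, 60}, X ∖ U = ∅ — both open, so U is clopen.
Only trivial clopens (∅ and X) exist, so (X, τ) is connected.
Compute connected components by grouping points that agree on all clopens:
  component: {58, 59, 60}


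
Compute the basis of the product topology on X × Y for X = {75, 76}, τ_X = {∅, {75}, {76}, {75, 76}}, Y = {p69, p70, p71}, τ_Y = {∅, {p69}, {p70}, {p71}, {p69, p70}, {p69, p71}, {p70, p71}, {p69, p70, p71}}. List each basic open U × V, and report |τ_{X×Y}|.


Basis B = {∅ × ∅, {75} × {p69}, {75} × {p70}, {75} × {p71}, {76} × {p69}, {76} × {p70}, {76} × {p71}, {75} × {p69, p70}, {75} × {p69, p71}, {75, 76} × {p69}, {75} × {p70, p71}, {75, 76} × {p70}, {75, 76} × {p71}, {76} × {p69, p70}, {76} × {p69, p71}, {76} × {p70, p71}, {75} × {p69, p70, p71}, {76} × {p69, p70, p71}, {75, 76} × {p69, p70}, {75, 76} × {p69, p71}, {75, 76} × {p70, p71}, {75, 76} × {p69, p70, p71}}; |τ_{X×Y}| = 64.

Enumerate products U × V with U ∈ τ_X, V ∈ τ_Y (deduplicated):
  ∅ × ∅ = {} (∅)
  {75} × {p69} = {(75,p69)}
  {75} × {p70} = {(75,p70)}
  {75} × {p71} = {(75,p71)}
  {76} × {p69} = {(76,p69)}
  {76} × {p70} = {(76,p70)}
  {76} × {p71} = {(76,p71)}
  {75} × {p69, p70} = {(75,p69), (75,p70)}
  {75} × {p69, p71} = {(75,p69), (75,p71)}
  {75, 76} × {p69} = {(75,p69), (76,p69)}
  {75} × {p70, p71} = {(75,p70), (75,p71)}
  {75, 76} × {p70} = {(75,p70), (76,p70)}
  {75, 76} × {p71} = {(75,p71), (76,p71)}
  {76} × {p69, p70} = {(76,p69), (76,p70)}
  {76} × {p69, p71} = {(76,p69), (76,p71)}
  {76} × {p70, p71} = {(76,p70), (76,p71)}
  {75} × {p69, p70, p71} = {(75,p69), (75,p70), (75,p71)}
  {76} × {p69, p70, p71} = {(76,p69), (76,p70), (76,p71)}
  {75, 76} × {p69, p70} = {(75,p69), (75,p70), (76,p69), (76,p70)}
  {75, 76} × {p69, p71} = {(75,p69), (75,p71), (76,p69), (76,p71)}
  {75, 76} × {p70, p71} = {(75,p70), (75,p71), (76,p70), (76,p71)}
  {75, 76} × {p69, p70, p71} = {(75,p69), (75,p70), (75,p71), (76,p69), (76,p70), (76,p71)}
These 22 distinct sets form the basis B.
Close under arbitrary unions to get τ_{X×Y}; counting gives |τ_{X×Y}| = 64.


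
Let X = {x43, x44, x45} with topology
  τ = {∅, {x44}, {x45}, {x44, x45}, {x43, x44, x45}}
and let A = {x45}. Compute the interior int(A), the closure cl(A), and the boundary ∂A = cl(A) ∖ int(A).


int(A) = {x45}, cl(A) = {x43, x45}, ∂A = {x43}.

Closed sets in (X, τ) are complements of opens:
  closed(X, τ) = {∅, {x43}, {x43, x44}, {x43, x45}, {x43, x44, x45}}.
int(A) = ⋃ {U ∈ τ : U ⊆ A}. Opens contained in A: ∅, {x45}.
Taking the union of these: int(A) = {x45}.
cl(A) = ⋂ {C closed : A ⊆ C}. Closed sets containing A: {x43, x45}, {x43, x44, x45}.
Intersecting these: cl(A) = {x43, x45}.
∂A = cl(A) ∖ int(A) = {x43, x45} ∖ {x45} = {x43}.


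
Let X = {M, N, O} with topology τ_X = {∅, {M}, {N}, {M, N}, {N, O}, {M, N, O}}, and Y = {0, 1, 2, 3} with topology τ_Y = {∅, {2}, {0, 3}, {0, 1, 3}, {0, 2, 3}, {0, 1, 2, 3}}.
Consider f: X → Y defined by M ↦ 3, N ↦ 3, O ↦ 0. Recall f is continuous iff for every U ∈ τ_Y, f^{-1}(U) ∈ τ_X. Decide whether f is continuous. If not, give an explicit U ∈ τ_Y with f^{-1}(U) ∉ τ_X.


f IS continuous.

Compute f^{-1}(U) for each U ∈ τ_Y:
  U = ∅: f^{-1}(U) = ∅ ∈ τ_X ✓.
  U = {2}: f^{-1}(U) = ∅ ∈ τ_X ✓.
  U = {0, 3}: f^{-1}(U) = {M, N, O} ∈ τ_X ✓.
  U = {0, 1, 3}: f^{-1}(U) = {M, N, O} ∈ τ_X ✓.
  U = {0, 2, 3}: f^{-1}(U) = {M, N, O} ∈ τ_X ✓.
  U = {0, 1, 2, 3}: f^{-1}(U) = {M, N, O} ∈ τ_X ✓.
Every preimage lies in τ_X, so f IS continuous.


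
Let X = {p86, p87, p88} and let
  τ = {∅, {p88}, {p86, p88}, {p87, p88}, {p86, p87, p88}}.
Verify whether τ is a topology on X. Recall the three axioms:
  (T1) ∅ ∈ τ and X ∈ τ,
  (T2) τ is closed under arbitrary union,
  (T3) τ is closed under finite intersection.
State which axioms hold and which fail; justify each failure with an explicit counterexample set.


τ IS a topology on X.

Axiom (T1): ∅ ∈ τ? Yes; X ∈ τ? Yes.
Axiom (T2/T3): check pairwise unions and intersections of members of τ.
All pairwise intersections and unions checked — each lies in τ. Therefore τ satisfies (T1), (T2), (T3): it IS a topology on X.


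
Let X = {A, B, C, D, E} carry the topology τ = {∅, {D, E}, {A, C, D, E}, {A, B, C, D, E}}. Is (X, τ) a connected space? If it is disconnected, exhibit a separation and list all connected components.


(X, τ) is connected.

Find clopen sets (U ∈ τ with X ∖ U ∈ τ):
  U = ∅, X ∖ U = {A, B, C, D, E} — both open, so U is clopen.
  U = {A, B, C, D, E}, X ∖ U = ∅ — both open, so U is clopen.
Only trivial clopens (∅ and X) exist, so (X, τ) is connected.
Compute connected components by grouping points that agree on all clopens:
  component: {A, B, C, D, E}


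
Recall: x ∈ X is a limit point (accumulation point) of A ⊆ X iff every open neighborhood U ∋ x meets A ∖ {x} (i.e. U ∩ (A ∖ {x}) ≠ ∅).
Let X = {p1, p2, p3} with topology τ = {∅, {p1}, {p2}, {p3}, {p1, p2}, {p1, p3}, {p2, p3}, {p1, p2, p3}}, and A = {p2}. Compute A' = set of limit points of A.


A' = ∅

For each x ∈ X, list the open sets U ∈ τ with x ∈ U, then check whether U ∩ (A ∖ {x}) ≠ ∅ for every such U.
  x = p1: open {p1} ∋ x has {p1} ∩ (A ∖ {p1}) = ∅, so x is NOT a limit point.
  x = p2: open {p2} ∋ x has {p2} ∩ (A ∖ {p2}) = ∅, so x is NOT a limit point.
  x = p3: open {p3} ∋ x has {p3} ∩ (A ∖ {p3}) = ∅, so x is NOT a limit point.
Collecting: A' = ∅.


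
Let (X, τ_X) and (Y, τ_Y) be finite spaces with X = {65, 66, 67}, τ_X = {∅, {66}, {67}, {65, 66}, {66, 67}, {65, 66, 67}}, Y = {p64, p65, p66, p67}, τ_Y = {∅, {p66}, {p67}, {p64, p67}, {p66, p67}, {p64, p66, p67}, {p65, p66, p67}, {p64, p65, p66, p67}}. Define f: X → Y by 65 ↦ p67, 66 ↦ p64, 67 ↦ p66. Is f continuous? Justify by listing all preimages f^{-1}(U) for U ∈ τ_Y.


f is NOT continuous.

Compute f^{-1}(U) for each U ∈ τ_Y:
  U = ∅: f^{-1}(U) = ∅ ∈ τ_X ✓.
  U = {p66}: f^{-1}(U) = {67} ∈ τ_X ✓.
  U = {p67}: f^{-1}(U) = {65} ∉ τ_X ✗.
  U = {p64, p67}: f^{-1}(U) = {65, 66} ∈ τ_X ✓.
  U = {p66, p67}: f^{-1}(U) = {65, 67} ∉ τ_X ✗.
  U = {p64, p66, p67}: f^{-1}(U) = {65, 66, 67} ∈ τ_X ✓.
  U = {p65, p66, p67}: f^{-1}(U) = {65, 67} ∉ τ_X ✗.
  U = {p64, p65, p66, p67}: f^{-1}(U) = {65, 66, 67} ∈ τ_X ✓.
Found U = {p67} with f^{-1}(U) = {65} not in τ_X. Therefore f is NOT continuous.


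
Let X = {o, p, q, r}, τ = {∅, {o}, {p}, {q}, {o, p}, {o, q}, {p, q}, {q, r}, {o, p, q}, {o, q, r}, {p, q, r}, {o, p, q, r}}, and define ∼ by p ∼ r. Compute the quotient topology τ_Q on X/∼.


X/∼ = {[o], [p=r], [q]}; |τ_Q| = 6.

Equivalence classes: [o], [p=r], [q].
Quotient map π: X → X/∼ sends o ↦ [o], p ↦ [p=r], q ↦ [q], r ↦ [p=r].
For each subset V ⊆ X/∼, compute π^{-1}(V) ⊆ X and check whether π^{-1}(V) ∈ τ. V is open in τ_Q iff π^{-1}(V) ∈ τ.
  V = {}: π^{-1}(V) = ∅ ∈ τ ✓.
  V = {[o]}: π^{-1}(V) = {o} ∈ τ ✓.
  V = {[p=r]}: π^{-1}(V) = {p, r} ∉ τ ✗.
  V = {[o], [p=r]}: π^{-1}(V) = {o, p, r} ∉ τ ✗.
  V = {[q]}: π^{-1}(V) = {q} ∈ τ ✓.
  V = {[o], [q]}: π^{-1}(V) = {o, q} ∈ τ ✓.
  V = {[p=r], [q]}: π^{-1}(V) = {p, q, r} ∈ τ ✓.
  V = {[o], [p=r], [q]}: π^{-1}(V) = {o, p, q, r} ∈ τ ✓.
Open sets in the quotient: τ_Q = {{}, {[o]}, {[q]}, {[o], [q]}, {[p=r], [q]}, {[o], [p=r], [q]}} (6 elements).


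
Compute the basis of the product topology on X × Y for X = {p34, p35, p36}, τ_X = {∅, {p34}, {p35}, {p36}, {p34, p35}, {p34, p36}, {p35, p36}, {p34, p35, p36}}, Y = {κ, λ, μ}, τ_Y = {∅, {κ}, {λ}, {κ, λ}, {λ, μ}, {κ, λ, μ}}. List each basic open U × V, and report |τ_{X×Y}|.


Basis B = {∅ × ∅, {p34} × {κ}, {p34} × {λ}, {p35} × {κ}, {p35} × {λ}, {p36} × {κ}, {p36} × {λ}, {p34} × {κ, λ}, {p34, p35} × {κ}, {p34, p36} × {κ}, {p34} × {λ, μ}, {p34, p35} × {λ}, {p34, p36} × {λ}, {p35} × {κ, λ}, {p35, p36} × {κ}, {p35} × {λ, μ}, {p35, p36} × {λ}, {p36} × {κ, λ}, {p36} × {λ, μ}, {p34} × {κ, λ, μ}, {p34, p35, p36} × {κ}, {p34, p35, p36} × {λ}, {p35} × {κ, λ, μ}, {p36} × {κ, λ, μ}, {p34, p35} × {κ, λ}, {p34, p36} × {κ, λ}, {p34, p35} × {λ, μ}, {p34, p36} × {λ, μ}, {p35, p36} × {κ, λ}, {p35, p36} × {λ, μ}, {p34, p35} × {κ, λ, μ}, {p34, p36} × {κ, λ, μ}, {p34, p35, p36} × {κ, λ}, {p34, p35, p36} × {λ, μ}, {p35, p36} × {κ, λ, μ}, {p34, p35, p36} × {κ, λ, μ}}; |τ_{X×Y}| = 216.

Enumerate products U × V with U ∈ τ_X, V ∈ τ_Y (deduplicated):
  ∅ × ∅ = {} (∅)
  {p34} × {κ} = {(p34,κ)}
  {p34} × {λ} = {(p34,λ)}
  {p35} × {κ} = {(p35,κ)}
  {p35} × {λ} = {(p35,λ)}
  {p36} × {κ} = {(p36,κ)}
  {p36} × {λ} = {(p36,λ)}
  {p34} × {κ, λ} = {(p34,κ), (p34,λ)}
  {p34, p35} × {κ} = {(p34,κ), (p35,κ)}
  {p34, p36} × {κ} = {(p34,κ), (p36,κ)}
  {p34} × {λ, μ} = {(p34,λ), (p34,μ)}
  {p34, p35} × {λ} = {(p34,λ), (p35,λ)}
  {p34, p36} × {λ} = {(p34,λ), (p36,λ)}
  {p35} × {κ, λ} = {(p35,κ), (p35,λ)}
  {p35, p36} × {κ} = {(p35,κ), (p36,κ)}
  {p35} × {λ, μ} = {(p35,λ), (p35,μ)}
  {p35, p36} × {λ} = {(p35,λ), (p36,λ)}
  {p36} × {κ, λ} = {(p36,κ), (p36,λ)}
  {p36} × {λ, μ} = {(p36,λ), (p36,μ)}
  {p34} × {κ, λ, μ} = {(p34,κ), (p34,λ), (p34,μ)}
  {p34, p35, p36} × {κ} = {(p34,κ), (p35,κ), (p36,κ)}
  {p34, p35, p36} × {λ} = {(p34,λ), (p35,λ), (p36,λ)}
  {p35} × {κ, λ, μ} = {(p35,κ), (p35,λ), (p35,μ)}
  {p36} × {κ, λ, μ} = {(p36,κ), (p36,λ), (p36,μ)}
  {p34, p35} × {κ, λ} = {(p34,κ), (p34,λ), (p35,κ), (p35,λ)}
  {p34, p36} × {κ, λ} = {(p34,κ), (p34,λ), (p36,κ), (p36,λ)}
  {p34, p35} × {λ, μ} = {(p34,λ), (p34,μ), (p35,λ), (p35,μ)}
  {p34, p36} × {λ, μ} = {(p34,λ), (p34,μ), (p36,λ), (p36,μ)}
  {p35, p36} × {κ, λ} = {(p35,κ), (p35,λ), (p36,κ), (p36,λ)}
  {p35, p36} × {λ, μ} = {(p35,λ), (p35,μ), (p36,λ), (p36,μ)}
  {p34, p35} × {κ, λ, μ} = {(p34,κ), (p34,λ), (p34,μ), (p35,κ), (p35,λ), (p35,μ)}
  {p34, p36} × {κ, λ, μ} = {(p34,κ), (p34,λ), (p34,μ), (p36,κ), (p36,λ), (p36,μ)}
  {p34, p35, p36} × {κ, λ} = {(p34,κ), (p34,λ), (p35,κ), (p35,λ), (p36,κ), (p36,λ)}
  {p34, p35, p36} × {λ, μ} = {(p34,λ), (p34,μ), (p35,λ), (p35,μ), (p36,λ), (p36,μ)}
  {p35, p36} × {κ, λ, μ} = {(p35,κ), (p35,λ), (p35,μ), (p36,κ), (p36,λ), (p36,μ)}
  {p34, p35, p36} × {κ, λ, μ} = {(p34,κ), (p34,λ), (p34,μ), (p35,κ), (p35,λ), (p35,μ), (p36,κ), (p36,λ), (p36,μ)}
These 36 distinct sets form the basis B.
Close under arbitrary unions to get τ_{X×Y}; counting gives |τ_{X×Y}| = 216.


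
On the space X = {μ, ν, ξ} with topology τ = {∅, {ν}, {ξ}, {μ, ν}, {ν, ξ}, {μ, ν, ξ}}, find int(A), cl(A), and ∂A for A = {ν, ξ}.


int(A) = {ν, ξ}, cl(A) = {μ, ν, ξ}, ∂A = {μ}.

Closed sets in (X, τ) are complements of opens:
  closed(X, τ) = {∅, {μ}, {ξ}, {μ, ν}, {μ, ξ}, {μ, ν, ξ}}.
int(A) = ⋃ {U ∈ τ : U ⊆ A}. Opens contained in A: ∅, {ν}, {ξ}, {ν, ξ}.
Taking the union of these: int(A) = {ν, ξ}.
cl(A) = ⋂ {C closed : A ⊆ C}. Closed sets containing A: {μ, ν, ξ}.
Intersecting these: cl(A) = {μ, ν, ξ}.
∂A = cl(A) ∖ int(A) = {μ, ν, ξ} ∖ {ν, ξ} = {μ}.


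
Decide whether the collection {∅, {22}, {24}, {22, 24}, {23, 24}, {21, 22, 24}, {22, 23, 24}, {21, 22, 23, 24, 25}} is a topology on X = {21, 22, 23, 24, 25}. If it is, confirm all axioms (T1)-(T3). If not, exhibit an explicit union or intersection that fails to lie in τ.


τ is NOT a topology on X.

Axiom (T1): ∅ ∈ τ? Yes; X ∈ τ? Yes.
Axiom (T2/T3): check pairwise unions and intersections of members of τ.
Counterexample for (T2): {23, 24} ∪ {21, 22, 24} = {21, 22, 23, 24} ∉ τ. Therefore τ is NOT a topology.


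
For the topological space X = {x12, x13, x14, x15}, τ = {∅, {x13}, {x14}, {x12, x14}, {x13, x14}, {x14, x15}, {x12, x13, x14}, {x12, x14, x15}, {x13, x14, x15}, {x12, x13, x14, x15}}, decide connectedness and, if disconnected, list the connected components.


(X, τ) is disconnected; components = [{x13}, {x12, x14, x15}].

Find clopen sets (U ∈ τ with X ∖ U ∈ τ):
  U = ∅, X ∖ U = {x12, x13, x14, x15} — both open, so U is clopen.
  U = {x13}, X ∖ U = {x12, x14, x15} — both open, so U is clopen.
  U = {x12, x14, x15}, X ∖ U = {x13} — both open, so U is clopen.
  U = {x12, x13, x14, x15}, X ∖ U = ∅ — both open, so U is clopen.
Nontrivial clopen(s) exist: e.g. {x13}. So (X, τ) is disconnected.
Compute connected components by grouping points that agree on all clopens:
  component: {x13}
  component: {x12, x14, x15}


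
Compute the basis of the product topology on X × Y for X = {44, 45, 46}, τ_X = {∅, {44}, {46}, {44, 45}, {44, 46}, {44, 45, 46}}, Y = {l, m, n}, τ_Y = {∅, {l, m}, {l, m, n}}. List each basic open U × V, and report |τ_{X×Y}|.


Basis B = {∅ × ∅, {44} × {l, m}, {46} × {l, m}, {44} × {l, m, n}, {46} × {l, m, n}, {44, 45} × {l, m}, {44, 46} × {l, m}, {44, 45} × {l, m, n}, {44, 46} × {l, m, n}, {44, 45, 46} × {l, m}, {44, 45, 46} × {l, m, n}}; |τ_{X×Y}| = 18.

Enumerate products U × V with U ∈ τ_X, V ∈ τ_Y (deduplicated):
  ∅ × ∅ = {} (∅)
  {44} × {l, m} = {(44,l), (44,m)}
  {46} × {l, m} = {(46,l), (46,m)}
  {44} × {l, m, n} = {(44,l), (44,m), (44,n)}
  {46} × {l, m, n} = {(46,l), (46,m), (46,n)}
  {44, 45} × {l, m} = {(44,l), (44,m), (45,l), (45,m)}
  {44, 46} × {l, m} = {(44,l), (44,m), (46,l), (46,m)}
  {44, 45} × {l, m, n} = {(44,l), (44,m), (44,n), (45,l), (45,m), (45,n)}
  {44, 46} × {l, m, n} = {(44,l), (44,m), (44,n), (46,l), (46,m), (46,n)}
  {44, 45, 46} × {l, m} = {(44,l), (44,m), (45,l), (45,m), (46,l), (46,m)}
  {44, 45, 46} × {l, m, n} = {(44,l), (44,m), (44,n), (45,l), (45,m), (45,n), (46,l), (46,m), (46,n)}
These 11 distinct sets form the basis B.
Close under arbitrary unions to get τ_{X×Y}; counting gives |τ_{X×Y}| = 18.
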